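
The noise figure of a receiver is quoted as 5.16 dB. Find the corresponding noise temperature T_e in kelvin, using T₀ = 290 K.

F = 10^(5.16/10) = 3.28095
T_e = (F − 1)·T₀ = (3.28095 − 1) × 290 = 661 K

661 K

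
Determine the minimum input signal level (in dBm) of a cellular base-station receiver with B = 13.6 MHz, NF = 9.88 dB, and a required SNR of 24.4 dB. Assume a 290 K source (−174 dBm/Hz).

−68.4 dBm

Sensitivity = −174 + 10 log₁₀(B) + NF + SNR_min
= −174 + 71.34 + 9.88 + 24.4
= −68.38 dBm → −68.4 dBm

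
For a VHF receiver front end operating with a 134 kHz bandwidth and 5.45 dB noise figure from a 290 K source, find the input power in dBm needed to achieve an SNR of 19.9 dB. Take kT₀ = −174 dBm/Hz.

Sensitivity = −174 + 10 log₁₀(B) + NF + SNR_min
= −174 + 51.27 + 5.45 + 19.9
= −97.38 dBm → −97.4 dBm

−97.4 dBm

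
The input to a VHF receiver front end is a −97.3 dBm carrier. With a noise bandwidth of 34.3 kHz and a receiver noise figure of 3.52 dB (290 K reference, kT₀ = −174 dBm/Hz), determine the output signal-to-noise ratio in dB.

Noise floor: N = −174 + 10 log₁₀(B) + NF
10 log₁₀(3.43×10⁴) = 45.35 dB
N = −174 + 45.35 + 3.52 = −125.13 dBm
SNR = P_sig − N = −97.3 − (−125.13) = 27.83 dB → 27.8 dB

27.8 dB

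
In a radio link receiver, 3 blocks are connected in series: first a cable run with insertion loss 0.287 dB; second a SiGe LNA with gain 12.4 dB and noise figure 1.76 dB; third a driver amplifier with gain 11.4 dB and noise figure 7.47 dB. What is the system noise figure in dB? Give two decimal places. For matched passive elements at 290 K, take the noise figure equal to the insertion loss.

2.75 dB

Convert to linear (a loss of L dB is a gain of −L dB): F_i = 10^(NF_i/10), G_i = 10^(G_i,dB/10)
  Stage 1: F_1 = 10^(0.287/10) = 1.068, G_1 = 10^(−0.287/10) = 0.9361
  Stage 2: F_2 = 10^(1.76/10) = 1.500, G_2 = 10^(12.4/10) = 17.38
  Stage 3: F_3 = 10^(7.47/10) = 5.585, G_3 = 10^(11.4/10) = 13.80
Friis cascade:
  F = 1.068 + (1.500 − 1)/0.9361 + (5.585 − 1)/16.27 = 1.884
NF = 10 log₁₀(1.884) = 2.75 dB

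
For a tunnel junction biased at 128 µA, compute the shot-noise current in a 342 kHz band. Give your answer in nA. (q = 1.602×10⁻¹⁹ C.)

3.75 nA

I_n = √(2qI·B)
2qI·B = 2 × 1.602×10⁻¹⁹ × 1.28×10⁻⁴ × 3.42×10⁵ = 1.40×10⁻¹⁷ A²
I_n = √(1.40×10⁻¹⁷) = 3.75×10⁻⁹ A = 3.75 nA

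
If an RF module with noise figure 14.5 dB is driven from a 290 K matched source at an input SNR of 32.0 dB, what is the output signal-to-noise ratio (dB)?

17.5 dB

By definition F = SNR_in/SNR_out, so in dB: SNR_out = SNR_in − NF
SNR_out = 32.0 − 14.5 = 17.5 dB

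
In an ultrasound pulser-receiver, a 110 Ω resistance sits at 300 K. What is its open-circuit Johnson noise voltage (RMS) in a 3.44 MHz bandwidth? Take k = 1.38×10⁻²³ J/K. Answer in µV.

2.50 µV

V_n = √(4kTRB)
4kTRB = 4 × 1.38×10⁻²³ × 300 × 1.10×10² × 3.44×10⁶ = 6.27×10⁻¹² V²
V_n = √(6.27×10⁻¹²) = 2.50×10⁻⁶ V = 2.50 µV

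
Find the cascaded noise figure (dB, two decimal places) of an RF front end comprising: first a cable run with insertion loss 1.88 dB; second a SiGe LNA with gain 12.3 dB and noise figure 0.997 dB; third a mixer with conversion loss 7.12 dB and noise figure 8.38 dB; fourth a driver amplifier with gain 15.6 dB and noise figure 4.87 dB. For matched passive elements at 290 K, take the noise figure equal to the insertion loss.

5.37 dB

Convert to linear (a loss of L dB is a gain of −L dB): F_i = 10^(NF_i/10), G_i = 10^(G_i,dB/10)
  Stage 1: F_1 = 10^(1.88/10) = 1.542, G_1 = 10^(−1.88/10) = 0.6486
  Stage 2: F_2 = 10^(0.997/10) = 1.258, G_2 = 10^(12.3/10) = 16.98
  Stage 3: F_3 = 10^(8.38/10) = 6.887, G_3 = 10^(−7.12/10) = 0.1941
  Stage 4: F_4 = 10^(4.87/10) = 3.069, G_4 = 10^(15.6/10) = 36.31
Friis cascade:
  F = 1.542 + (1.258 − 1)/0.6486 + (6.887 − 1)/11.02 + (3.069 − 1)/2.138 = 3.442
NF = 10 log₁₀(3.442) = 5.37 dB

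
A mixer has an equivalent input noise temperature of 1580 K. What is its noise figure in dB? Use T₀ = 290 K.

F = 1 + T_e/T₀ = 1 + 1580/290 = 6.44828
NF = 10 log₁₀(6.44828) = 8.09 dB

8.09 dB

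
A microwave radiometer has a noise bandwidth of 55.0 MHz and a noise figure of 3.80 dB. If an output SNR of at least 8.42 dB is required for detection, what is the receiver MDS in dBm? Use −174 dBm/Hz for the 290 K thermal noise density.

Sensitivity = −174 + 10 log₁₀(B) + NF + SNR_min
= −174 + 77.4 + 3.80 + 8.42
= −84.38 dBm → −84.4 dBm

−84.4 dBm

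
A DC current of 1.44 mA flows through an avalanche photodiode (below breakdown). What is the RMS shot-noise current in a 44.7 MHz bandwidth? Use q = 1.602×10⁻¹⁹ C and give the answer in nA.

I_n = √(2qI·B)
2qI·B = 2 × 1.602×10⁻¹⁹ × 1.44×10⁻³ × 4.47×10⁷ = 2.06×10⁻¹⁴ A²
I_n = √(2.06×10⁻¹⁴) = 1.44×10⁻⁷ A = 144 nA

144 nA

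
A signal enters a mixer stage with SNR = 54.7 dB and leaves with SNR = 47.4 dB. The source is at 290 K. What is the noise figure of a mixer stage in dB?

7.3 dB

NF (dB) = SNR_in(dB) − SNR_out(dB) when the source is at T₀
NF = 54.7 − 47.4 = 7.3 dB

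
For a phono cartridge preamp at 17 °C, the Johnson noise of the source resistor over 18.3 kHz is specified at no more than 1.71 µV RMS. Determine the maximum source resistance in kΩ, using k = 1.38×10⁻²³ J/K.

9.98 kΩ

T = 17 °C + 273.15 = 290.15 K
Johnson–Nyquist: V_n = √(4kTRB) ⇒ R = V_n² / (4kTB)
4kTB = 4 × 1.38×10⁻²³ × 290.15 × 1.83×10⁴ = 2.93×10⁻¹⁶
R = (1.71×10⁻⁶)² / 2.93×10⁻¹⁶ = 9.98×10³ Ω = 9.98 kΩ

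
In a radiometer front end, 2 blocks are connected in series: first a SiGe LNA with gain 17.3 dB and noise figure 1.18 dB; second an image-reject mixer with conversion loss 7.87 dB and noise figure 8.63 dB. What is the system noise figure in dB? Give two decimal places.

1.55 dB

Convert to linear (a loss of L dB is a gain of −L dB): F_i = 10^(NF_i/10), G_i = 10^(G_i,dB/10)
  Stage 1: F_1 = 10^(1.18/10) = 1.312, G_1 = 10^(17.3/10) = 53.70
  Stage 2: F_2 = 10^(8.63/10) = 7.295, G_2 = 10^(−7.87/10) = 0.1633
Friis cascade:
  F = 1.312 + (7.295 − 1)/53.70 = 1.429
NF = 10 log₁₀(1.429) = 1.55 dB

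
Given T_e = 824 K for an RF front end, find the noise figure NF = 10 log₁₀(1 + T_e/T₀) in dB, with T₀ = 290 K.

5.84 dB

F = 1 + T_e/T₀ = 1 + 824/290 = 3.84138
NF = 10 log₁₀(3.84138) = 5.84 dB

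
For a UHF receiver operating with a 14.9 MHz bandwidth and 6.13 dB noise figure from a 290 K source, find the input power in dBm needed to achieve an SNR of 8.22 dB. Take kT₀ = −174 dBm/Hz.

Sensitivity = −174 + 10 log₁₀(B) + NF + SNR_min
= −174 + 71.73 + 6.13 + 8.22
= −87.92 dBm → −87.9 dBm

−87.9 dBm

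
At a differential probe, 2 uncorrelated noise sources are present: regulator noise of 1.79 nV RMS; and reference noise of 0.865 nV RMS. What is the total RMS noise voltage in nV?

Uncorrelated sources add in power (mean-square): V_tot = √(ΣV_i²)
V_tot = √[(1.79×10⁻⁹)² + (8.65×10⁻¹⁰)²] = 1.99×10⁻⁹ V = 1.99 nV

1.99 nV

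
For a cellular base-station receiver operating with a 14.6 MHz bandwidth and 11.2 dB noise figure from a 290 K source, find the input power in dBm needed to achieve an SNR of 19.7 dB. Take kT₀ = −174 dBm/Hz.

−71.5 dBm

Sensitivity = −174 + 10 log₁₀(B) + NF + SNR_min
= −174 + 71.64 + 11.2 + 19.7
= −71.46 dBm → −71.5 dBm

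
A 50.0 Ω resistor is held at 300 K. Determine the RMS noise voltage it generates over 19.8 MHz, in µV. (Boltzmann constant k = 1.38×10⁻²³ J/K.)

V_n = √(4kTRB)
4kTRB = 4 × 1.38×10⁻²³ × 300 × 5.00×10¹ × 1.98×10⁷ = 1.64×10⁻¹¹ V²
V_n = √(1.64×10⁻¹¹) = 4.05×10⁻⁶ V = 4.05 µV

4.05 µV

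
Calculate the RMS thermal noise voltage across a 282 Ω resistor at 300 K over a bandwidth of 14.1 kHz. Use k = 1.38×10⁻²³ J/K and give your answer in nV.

257 nV

V_n = √(4kTRB)
4kTRB = 4 × 1.38×10⁻²³ × 300 × 2.82×10² × 1.41×10⁴ = 6.58×10⁻¹⁴ V²
V_n = √(6.58×10⁻¹⁴) = 2.57×10⁻⁷ V = 257 nV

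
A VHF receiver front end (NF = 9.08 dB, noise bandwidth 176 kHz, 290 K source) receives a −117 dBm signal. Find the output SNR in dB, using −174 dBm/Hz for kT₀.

Noise floor: N = −174 + 10 log₁₀(B) + NF
10 log₁₀(1.76×10⁵) = 52.46 dB
N = −174 + 52.46 + 9.08 = −112.46 dBm
SNR = P_sig − N = −117 − (−112.46) = −4.54 dB → −4.5 dB

−4.5 dB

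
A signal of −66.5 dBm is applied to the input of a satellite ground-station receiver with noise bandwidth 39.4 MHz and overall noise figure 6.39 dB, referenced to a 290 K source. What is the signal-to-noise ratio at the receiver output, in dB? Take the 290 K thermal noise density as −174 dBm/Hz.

Noise floor: N = −174 + 10 log₁₀(B) + NF
10 log₁₀(3.94×10⁷) = 75.95 dB
N = −174 + 75.95 + 6.39 = −91.66 dBm
SNR = P_sig − N = −66.5 − (−91.66) = 25.16 dB → 25.2 dB

25.2 dB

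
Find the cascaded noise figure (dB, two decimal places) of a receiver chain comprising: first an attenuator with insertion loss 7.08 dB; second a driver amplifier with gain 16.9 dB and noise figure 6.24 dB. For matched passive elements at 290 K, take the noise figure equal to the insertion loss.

Convert to linear (a loss of L dB is a gain of −L dB): F_i = 10^(NF_i/10), G_i = 10^(G_i,dB/10)
  Stage 1: F_1 = 10^(7.08/10) = 5.105, G_1 = 10^(−7.08/10) = 0.1959
  Stage 2: F_2 = 10^(6.24/10) = 4.207, G_2 = 10^(16.9/10) = 48.98
Friis cascade:
  F = 5.105 + (4.207 − 1)/0.1959 = 21.48
NF = 10 log₁₀(21.48) = 13.32 dB

13.32 dB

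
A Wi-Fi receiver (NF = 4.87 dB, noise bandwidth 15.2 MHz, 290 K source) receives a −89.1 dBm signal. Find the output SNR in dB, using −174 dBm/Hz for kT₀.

Noise floor: N = −174 + 10 log₁₀(B) + NF
10 log₁₀(1.52×10⁷) = 71.82 dB
N = −174 + 71.82 + 4.87 = −97.31 dBm
SNR = P_sig − N = −89.1 − (−97.31) = 8.21 dB → 8.2 dB

8.2 dB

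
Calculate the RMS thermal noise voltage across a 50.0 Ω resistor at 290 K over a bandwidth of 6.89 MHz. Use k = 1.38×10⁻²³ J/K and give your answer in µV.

2.35 µV

V_n = √(4kTRB)
4kTRB = 4 × 1.38×10⁻²³ × 290 × 5.00×10¹ × 6.89×10⁶ = 5.51×10⁻¹² V²
V_n = √(5.51×10⁻¹²) = 2.35×10⁻⁶ V = 2.35 µV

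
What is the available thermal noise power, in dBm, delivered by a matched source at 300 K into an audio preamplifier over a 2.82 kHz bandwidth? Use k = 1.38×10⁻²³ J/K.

P_n = kTB = 1.38×10⁻²³ × 300 × 2.82×10³ = 1.17×10⁻¹⁷ W
In dBm: 10 log₁₀(1.17×10⁻¹⁷ / 10⁻³) = −139.3 dBm

−139.3 dBm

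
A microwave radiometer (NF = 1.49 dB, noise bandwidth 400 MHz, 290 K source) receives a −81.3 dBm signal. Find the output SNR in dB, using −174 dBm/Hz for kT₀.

5.2 dB

Noise floor: N = −174 + 10 log₁₀(B) + NF
10 log₁₀(4.00×10⁸) = 86.02 dB
N = −174 + 86.02 + 1.49 = −86.49 dBm
SNR = P_sig − N = −81.3 − (−86.49) = 5.19 dB → 5.2 dB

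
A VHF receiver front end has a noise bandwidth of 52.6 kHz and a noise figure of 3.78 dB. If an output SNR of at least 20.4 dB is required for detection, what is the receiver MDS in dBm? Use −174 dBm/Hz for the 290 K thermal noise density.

Sensitivity = −174 + 10 log₁₀(B) + NF + SNR_min
= −174 + 47.21 + 3.78 + 20.4
= −102.61 dBm → −102.6 dBm

−102.6 dBm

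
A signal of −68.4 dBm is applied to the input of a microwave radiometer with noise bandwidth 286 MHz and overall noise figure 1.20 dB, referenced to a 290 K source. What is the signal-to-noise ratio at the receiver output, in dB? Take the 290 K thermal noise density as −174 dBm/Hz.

19.8 dB

Noise floor: N = −174 + 10 log₁₀(B) + NF
10 log₁₀(2.86×10⁸) = 84.56 dB
N = −174 + 84.56 + 1.20 = −88.24 dBm
SNR = P_sig − N = −68.4 − (−88.24) = 19.84 dB → 19.8 dB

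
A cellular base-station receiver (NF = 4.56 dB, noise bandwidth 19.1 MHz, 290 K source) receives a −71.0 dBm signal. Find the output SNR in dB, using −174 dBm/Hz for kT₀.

25.6 dB

Noise floor: N = −174 + 10 log₁₀(B) + NF
10 log₁₀(1.91×10⁷) = 72.81 dB
N = −174 + 72.81 + 4.56 = −96.63 dBm
SNR = P_sig − N = −71.0 − (−96.63) = 25.63 dB → 25.6 dB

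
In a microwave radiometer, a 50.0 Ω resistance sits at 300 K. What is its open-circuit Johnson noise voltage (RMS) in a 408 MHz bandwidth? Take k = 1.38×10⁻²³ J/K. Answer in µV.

18.4 µV

V_n = √(4kTRB)
4kTRB = 4 × 1.38×10⁻²³ × 300 × 5.00×10¹ × 4.08×10⁸ = 3.38×10⁻¹⁰ V²
V_n = √(3.38×10⁻¹⁰) = 1.84×10⁻⁵ V = 18.4 µV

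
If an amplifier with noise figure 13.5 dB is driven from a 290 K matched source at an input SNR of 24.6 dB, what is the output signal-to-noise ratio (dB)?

By definition F = SNR_in/SNR_out, so in dB: SNR_out = SNR_in − NF
SNR_out = 24.6 − 13.5 = 11.1 dB

11.1 dB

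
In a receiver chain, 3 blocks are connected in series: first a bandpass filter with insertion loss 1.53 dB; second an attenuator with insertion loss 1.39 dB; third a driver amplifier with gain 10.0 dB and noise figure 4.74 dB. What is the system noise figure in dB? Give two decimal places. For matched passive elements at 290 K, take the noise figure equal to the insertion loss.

Convert to linear (a loss of L dB is a gain of −L dB): F_i = 10^(NF_i/10), G_i = 10^(G_i,dB/10)
  Stage 1: F_1 = 10^(1.53/10) = 1.422, G_1 = 10^(−1.53/10) = 0.7031
  Stage 2: F_2 = 10^(1.39/10) = 1.377, G_2 = 10^(−1.39/10) = 0.7261
  Stage 3: F_3 = 10^(4.74/10) = 2.979, G_3 = 10^(10.0/10) = 10.00
Friis cascade:
  F = 1.422 + (1.377 − 1)/0.7031 + (2.979 − 1)/0.5105 = 5.834
NF = 10 log₁₀(5.834) = 7.66 dB

7.66 dB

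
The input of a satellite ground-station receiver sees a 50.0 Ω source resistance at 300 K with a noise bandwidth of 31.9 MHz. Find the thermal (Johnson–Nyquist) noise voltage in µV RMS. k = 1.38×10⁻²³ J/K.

5.14 µV

V_n = √(4kTRB)
4kTRB = 4 × 1.38×10⁻²³ × 300 × 5.00×10¹ × 3.19×10⁷ = 2.64×10⁻¹¹ V²
V_n = √(2.64×10⁻¹¹) = 5.14×10⁻⁶ V = 5.14 µV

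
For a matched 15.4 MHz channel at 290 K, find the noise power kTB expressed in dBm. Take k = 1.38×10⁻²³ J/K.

−102.1 dBm

P_n = kTB = 1.38×10⁻²³ × 290 × 1.54×10⁷ = 6.16×10⁻¹⁴ W
In dBm: 10 log₁₀(6.16×10⁻¹⁴ / 10⁻³) = −102.1 dBm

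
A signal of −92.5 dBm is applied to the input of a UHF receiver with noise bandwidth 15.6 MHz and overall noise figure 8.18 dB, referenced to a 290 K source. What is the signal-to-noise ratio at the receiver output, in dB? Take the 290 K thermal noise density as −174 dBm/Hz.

Noise floor: N = −174 + 10 log₁₀(B) + NF
10 log₁₀(1.56×10⁷) = 71.93 dB
N = −174 + 71.93 + 8.18 = −93.89 dBm
SNR = P_sig − N = −92.5 − (−93.89) = 1.39 dB → 1.4 dB

1.4 dB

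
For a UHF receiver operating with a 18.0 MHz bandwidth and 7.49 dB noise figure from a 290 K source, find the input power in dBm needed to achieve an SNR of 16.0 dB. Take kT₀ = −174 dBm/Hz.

Sensitivity = −174 + 10 log₁₀(B) + NF + SNR_min
= −174 + 72.55 + 7.49 + 16.0
= −77.96 dBm → −78.0 dBm

−78.0 dBm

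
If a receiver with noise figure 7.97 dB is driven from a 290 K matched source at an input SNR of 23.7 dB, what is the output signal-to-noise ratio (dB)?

15.73 dB

By definition F = SNR_in/SNR_out, so in dB: SNR_out = SNR_in − NF
SNR_out = 23.7 − 7.97 = 15.73 dB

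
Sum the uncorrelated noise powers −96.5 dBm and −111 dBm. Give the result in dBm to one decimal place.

−96.3 dBm

Convert to linear, add, convert back:
P₁ = 2.24×10⁻¹³ W, P₂ = 7.94×10⁻¹⁵ W
P_tot = 2.32×10⁻¹³ W → 10 log₁₀(P_tot / 10⁻³) = −96.3 dBm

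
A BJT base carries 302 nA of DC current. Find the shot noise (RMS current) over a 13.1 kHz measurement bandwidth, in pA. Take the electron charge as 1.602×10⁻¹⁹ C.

I_n = √(2qI·B)
2qI·B = 2 × 1.602×10⁻¹⁹ × 3.02×10⁻⁷ × 1.31×10⁴ = 1.27×10⁻²¹ A²
I_n = √(1.27×10⁻²¹) = 3.56×10⁻¹¹ A = 35.6 pA

35.6 pA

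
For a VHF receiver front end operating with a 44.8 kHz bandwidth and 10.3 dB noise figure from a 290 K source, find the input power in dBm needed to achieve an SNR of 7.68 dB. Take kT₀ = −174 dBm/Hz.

Sensitivity = −174 + 10 log₁₀(B) + NF + SNR_min
= −174 + 46.51 + 10.3 + 7.68
= −109.51 dBm → −109.5 dBm

−109.5 dBm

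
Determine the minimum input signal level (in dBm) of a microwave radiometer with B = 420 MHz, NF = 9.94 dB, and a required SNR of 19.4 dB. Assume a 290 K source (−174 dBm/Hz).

−58.4 dBm

Sensitivity = −174 + 10 log₁₀(B) + NF + SNR_min
= −174 + 86.23 + 9.94 + 19.4
= −58.43 dBm → −58.4 dBm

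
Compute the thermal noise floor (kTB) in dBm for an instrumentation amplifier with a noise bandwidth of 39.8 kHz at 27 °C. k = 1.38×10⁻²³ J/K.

−127.8 dBm

T = 27 °C + 273.15 = 300.15 K
P_n = kTB = 1.38×10⁻²³ × 300.15 × 3.98×10⁴ = 1.65×10⁻¹⁶ W
In dBm: 10 log₁₀(1.65×10⁻¹⁶ / 10⁻³) = −127.8 dBm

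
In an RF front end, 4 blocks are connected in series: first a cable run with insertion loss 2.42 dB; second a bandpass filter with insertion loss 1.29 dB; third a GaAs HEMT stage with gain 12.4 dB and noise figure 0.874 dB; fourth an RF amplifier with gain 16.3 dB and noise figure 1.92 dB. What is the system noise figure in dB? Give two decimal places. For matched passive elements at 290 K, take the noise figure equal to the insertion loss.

Convert to linear (a loss of L dB is a gain of −L dB): F_i = 10^(NF_i/10), G_i = 10^(G_i,dB/10)
  Stage 1: F_1 = 10^(2.42/10) = 1.746, G_1 = 10^(−2.42/10) = 0.5728
  Stage 2: F_2 = 10^(1.29/10) = 1.346, G_2 = 10^(−1.29/10) = 0.7430
  Stage 3: F_3 = 10^(0.874/10) = 1.223, G_3 = 10^(12.4/10) = 17.38
  Stage 4: F_4 = 10^(1.92/10) = 1.556, G_4 = 10^(16.3/10) = 42.66
Friis cascade:
  F = 1.746 + (1.346 − 1)/0.5728 + (1.223 − 1)/0.4256 + (1.556 − 1)/7.396 = 2.949
NF = 10 log₁₀(2.949) = 4.70 dB

4.70 dB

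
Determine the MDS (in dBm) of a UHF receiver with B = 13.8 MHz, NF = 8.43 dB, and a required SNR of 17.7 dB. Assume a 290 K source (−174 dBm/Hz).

−76.5 dBm

Sensitivity = −174 + 10 log₁₀(B) + NF + SNR_min
= −174 + 71.4 + 8.43 + 17.7
= −76.47 dBm → −76.5 dBm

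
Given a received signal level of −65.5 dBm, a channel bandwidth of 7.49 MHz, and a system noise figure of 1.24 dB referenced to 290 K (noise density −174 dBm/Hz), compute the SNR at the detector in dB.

38.5 dB

Noise floor: N = −174 + 10 log₁₀(B) + NF
10 log₁₀(7.49×10⁶) = 68.74 dB
N = −174 + 68.74 + 1.24 = −104.02 dBm
SNR = P_sig − N = −65.5 − (−104.02) = 38.52 dB → 38.5 dB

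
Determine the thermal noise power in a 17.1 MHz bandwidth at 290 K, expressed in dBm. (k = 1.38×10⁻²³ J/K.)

−101.6 dBm

P_n = kTB = 1.38×10⁻²³ × 290 × 1.71×10⁷ = 6.84×10⁻¹⁴ W
In dBm: 10 log₁₀(6.84×10⁻¹⁴ / 10⁻³) = −101.6 dBm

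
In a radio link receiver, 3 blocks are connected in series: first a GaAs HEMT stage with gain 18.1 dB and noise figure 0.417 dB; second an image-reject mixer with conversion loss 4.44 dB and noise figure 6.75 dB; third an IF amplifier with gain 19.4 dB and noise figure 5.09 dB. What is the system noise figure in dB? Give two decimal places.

Convert to linear (a loss of L dB is a gain of −L dB): F_i = 10^(NF_i/10), G_i = 10^(G_i,dB/10)
  Stage 1: F_1 = 10^(0.417/10) = 1.101, G_1 = 10^(18.1/10) = 64.57
  Stage 2: F_2 = 10^(6.75/10) = 4.732, G_2 = 10^(−4.44/10) = 0.3597
  Stage 3: F_3 = 10^(5.09/10) = 3.228, G_3 = 10^(19.4/10) = 87.10
Friis cascade:
  F = 1.101 + (4.732 − 1)/64.57 + (3.228 − 1)/23.23 = 1.255
NF = 10 log₁₀(1.255) = 0.98 dB

0.98 dB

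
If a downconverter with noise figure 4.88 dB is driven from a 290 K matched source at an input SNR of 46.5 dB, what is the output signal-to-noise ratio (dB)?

41.62 dB

By definition F = SNR_in/SNR_out, so in dB: SNR_out = SNR_in − NF
SNR_out = 46.5 − 4.88 = 41.62 dB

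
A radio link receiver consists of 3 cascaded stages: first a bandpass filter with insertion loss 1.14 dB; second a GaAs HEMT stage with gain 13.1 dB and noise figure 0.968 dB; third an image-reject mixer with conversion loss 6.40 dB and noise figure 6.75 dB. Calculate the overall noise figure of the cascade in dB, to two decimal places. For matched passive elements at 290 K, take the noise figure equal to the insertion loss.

2.70 dB

Convert to linear (a loss of L dB is a gain of −L dB): F_i = 10^(NF_i/10), G_i = 10^(G_i,dB/10)
  Stage 1: F_1 = 10^(1.14/10) = 1.300, G_1 = 10^(−1.14/10) = 0.7691
  Stage 2: F_2 = 10^(0.968/10) = 1.250, G_2 = 10^(13.1/10) = 20.42
  Stage 3: F_3 = 10^(6.75/10) = 4.732, G_3 = 10^(−6.40/10) = 0.2291
Friis cascade:
  F = 1.300 + (1.250 − 1)/0.7691 + (4.732 − 1)/15.70 = 1.862
NF = 10 log₁₀(1.862) = 2.70 dB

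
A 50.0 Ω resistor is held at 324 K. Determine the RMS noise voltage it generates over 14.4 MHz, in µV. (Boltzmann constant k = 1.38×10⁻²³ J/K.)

3.59 µV

V_n = √(4kTRB)
4kTRB = 4 × 1.38×10⁻²³ × 324 × 5.00×10¹ × 1.44×10⁷ = 1.29×10⁻¹¹ V²
V_n = √(1.29×10⁻¹¹) = 3.59×10⁻⁶ V = 3.59 µV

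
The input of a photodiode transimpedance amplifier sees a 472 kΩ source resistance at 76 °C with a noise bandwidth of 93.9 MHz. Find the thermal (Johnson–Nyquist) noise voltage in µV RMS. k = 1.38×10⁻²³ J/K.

924 µV

T = 76 °C + 273.15 = 349.15 K
V_n = √(4kTRB)
4kTRB = 4 × 1.38×10⁻²³ × 349.15 × 4.72×10⁵ × 9.39×10⁷ = 8.54×10⁻⁷ V²
V_n = √(8.54×10⁻⁷) = 9.24×10⁻⁴ V = 924 µV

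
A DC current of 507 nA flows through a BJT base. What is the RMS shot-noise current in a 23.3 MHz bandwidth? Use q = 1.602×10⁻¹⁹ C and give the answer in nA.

I_n = √(2qI·B)
2qI·B = 2 × 1.602×10⁻¹⁹ × 5.07×10⁻⁷ × 2.33×10⁷ = 3.78×10⁻¹⁸ A²
I_n = √(3.78×10⁻¹⁸) = 1.95×10⁻⁹ A = 1.95 nA

1.95 nA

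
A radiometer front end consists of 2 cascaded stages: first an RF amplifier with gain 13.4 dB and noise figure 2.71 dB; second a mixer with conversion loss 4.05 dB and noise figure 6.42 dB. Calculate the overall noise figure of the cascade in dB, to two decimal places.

3.06 dB

Convert to linear (a loss of L dB is a gain of −L dB): F_i = 10^(NF_i/10), G_i = 10^(G_i,dB/10)
  Stage 1: F_1 = 10^(2.71/10) = 1.866, G_1 = 10^(13.4/10) = 21.88
  Stage 2: F_2 = 10^(6.42/10) = 4.385, G_2 = 10^(−4.05/10) = 0.3936
Friis cascade:
  F = 1.866 + (4.385 − 1)/21.88 = 2.021
NF = 10 log₁₀(2.021) = 3.06 dB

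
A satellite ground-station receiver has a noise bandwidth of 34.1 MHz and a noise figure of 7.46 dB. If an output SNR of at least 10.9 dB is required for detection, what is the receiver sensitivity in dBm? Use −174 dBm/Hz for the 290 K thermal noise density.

−80.3 dBm

Sensitivity = −174 + 10 log₁₀(B) + NF + SNR_min
= −174 + 75.33 + 7.46 + 10.9
= −80.31 dBm → −80.3 dBm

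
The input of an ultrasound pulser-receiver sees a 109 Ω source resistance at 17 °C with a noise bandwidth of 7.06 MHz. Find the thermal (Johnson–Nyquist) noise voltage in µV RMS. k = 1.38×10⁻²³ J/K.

T = 17 °C + 273.15 = 290.15 K
V_n = √(4kTRB)
4kTRB = 4 × 1.38×10⁻²³ × 290.15 × 1.09×10² × 7.06×10⁶ = 1.23×10⁻¹¹ V²
V_n = √(1.23×10⁻¹¹) = 3.51×10⁻⁶ V = 3.51 µV

3.51 µV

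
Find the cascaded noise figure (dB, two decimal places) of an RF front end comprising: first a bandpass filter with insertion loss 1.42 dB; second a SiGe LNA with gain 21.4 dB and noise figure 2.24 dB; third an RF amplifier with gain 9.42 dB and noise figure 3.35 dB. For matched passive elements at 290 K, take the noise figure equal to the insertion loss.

Convert to linear (a loss of L dB is a gain of −L dB): F_i = 10^(NF_i/10), G_i = 10^(G_i,dB/10)
  Stage 1: F_1 = 10^(1.42/10) = 1.387, G_1 = 10^(−1.42/10) = 0.7211
  Stage 2: F_2 = 10^(2.24/10) = 1.675, G_2 = 10^(21.4/10) = 138.0
  Stage 3: F_3 = 10^(3.35/10) = 2.163, G_3 = 10^(9.42/10) = 8.750
Friis cascade:
  F = 1.387 + (1.675 − 1)/0.7211 + (2.163 − 1)/99.54 = 2.334
NF = 10 log₁₀(2.334) = 3.68 dB

3.68 dB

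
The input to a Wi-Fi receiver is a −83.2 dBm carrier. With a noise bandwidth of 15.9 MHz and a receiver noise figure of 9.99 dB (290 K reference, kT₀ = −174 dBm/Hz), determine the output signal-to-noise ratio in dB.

Noise floor: N = −174 + 10 log₁₀(B) + NF
10 log₁₀(1.59×10⁷) = 72.01 dB
N = −174 + 72.01 + 9.99 = −92.00 dBm
SNR = P_sig − N = −83.2 − (−92.00) = 8.80 dB → 8.8 dB

8.8 dB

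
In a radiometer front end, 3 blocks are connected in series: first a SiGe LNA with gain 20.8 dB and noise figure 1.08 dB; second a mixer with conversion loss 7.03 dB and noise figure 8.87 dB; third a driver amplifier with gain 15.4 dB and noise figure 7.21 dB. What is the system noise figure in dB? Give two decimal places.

1.81 dB

Convert to linear (a loss of L dB is a gain of −L dB): F_i = 10^(NF_i/10), G_i = 10^(G_i,dB/10)
  Stage 1: F_1 = 10^(1.08/10) = 1.282, G_1 = 10^(20.8/10) = 120.2
  Stage 2: F_2 = 10^(8.87/10) = 7.709, G_2 = 10^(−7.03/10) = 0.1982
  Stage 3: F_3 = 10^(7.21/10) = 5.260, G_3 = 10^(15.4/10) = 34.67
Friis cascade:
  F = 1.282 + (7.709 − 1)/120.2 + (5.260 − 1)/23.82 = 1.517
NF = 10 log₁₀(1.517) = 1.81 dB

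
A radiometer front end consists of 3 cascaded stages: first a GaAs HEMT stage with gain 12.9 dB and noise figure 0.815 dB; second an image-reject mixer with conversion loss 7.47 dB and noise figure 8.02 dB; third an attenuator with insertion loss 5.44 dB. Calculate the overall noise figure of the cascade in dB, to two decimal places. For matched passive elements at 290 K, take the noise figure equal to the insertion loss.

3.42 dB

Convert to linear (a loss of L dB is a gain of −L dB): F_i = 10^(NF_i/10), G_i = 10^(G_i,dB/10)
  Stage 1: F_1 = 10^(0.815/10) = 1.206, G_1 = 10^(12.9/10) = 19.50
  Stage 2: F_2 = 10^(8.02/10) = 6.339, G_2 = 10^(−7.47/10) = 0.1791
  Stage 3: F_3 = 10^(5.44/10) = 3.499, G_3 = 10^(−5.44/10) = 0.2858
Friis cascade:
  F = 1.206 + (6.339 − 1)/19.50 + (3.499 − 1)/3.491 = 2.196
NF = 10 log₁₀(2.196) = 3.42 dB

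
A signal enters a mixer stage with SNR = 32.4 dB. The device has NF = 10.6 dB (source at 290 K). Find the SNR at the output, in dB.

21.8 dB

By definition F = SNR_in/SNR_out, so in dB: SNR_out = SNR_in − NF
SNR_out = 32.4 − 10.6 = 21.8 dB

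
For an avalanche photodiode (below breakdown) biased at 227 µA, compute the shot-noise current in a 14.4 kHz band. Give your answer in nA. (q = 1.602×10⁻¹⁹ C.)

I_n = √(2qI·B)
2qI·B = 2 × 1.602×10⁻¹⁹ × 2.27×10⁻⁴ × 1.44×10⁴ = 1.05×10⁻¹⁸ A²
I_n = √(1.05×10⁻¹⁸) = 1.02×10⁻⁹ A = 1.02 nA

1.02 nA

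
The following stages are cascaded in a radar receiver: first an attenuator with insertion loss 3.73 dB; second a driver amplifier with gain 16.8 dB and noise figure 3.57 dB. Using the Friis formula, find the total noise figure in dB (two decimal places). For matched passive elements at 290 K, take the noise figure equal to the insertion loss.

7.30 dB

Convert to linear (a loss of L dB is a gain of −L dB): F_i = 10^(NF_i/10), G_i = 10^(G_i,dB/10)
  Stage 1: F_1 = 10^(3.73/10) = 2.360, G_1 = 10^(−3.73/10) = 0.4236
  Stage 2: F_2 = 10^(3.57/10) = 2.275, G_2 = 10^(16.8/10) = 47.86
Friis cascade:
  F = 2.360 + (2.275 − 1)/0.4236 = 5.370
NF = 10 log₁₀(5.370) = 7.30 dB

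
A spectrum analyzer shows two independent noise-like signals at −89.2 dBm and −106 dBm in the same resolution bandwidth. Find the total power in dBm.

−89.1 dBm

Convert to linear, add, convert back:
P₁ = 1.20×10⁻¹² W, P₂ = 2.51×10⁻¹⁴ W
P_tot = 1.23×10⁻¹² W → 10 log₁₀(P_tot / 10⁻³) = −89.1 dBm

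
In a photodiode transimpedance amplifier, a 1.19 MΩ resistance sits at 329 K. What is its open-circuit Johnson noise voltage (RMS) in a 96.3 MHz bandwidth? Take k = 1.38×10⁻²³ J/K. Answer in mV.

V_n = √(4kTRB)
4kTRB = 4 × 1.38×10⁻²³ × 329 × 1.19×10⁶ × 9.63×10⁷ = 2.08×10⁻⁶ V²
V_n = √(2.08×10⁻⁶) = 1.44×10⁻³ V = 1.44 mV

1.44 mV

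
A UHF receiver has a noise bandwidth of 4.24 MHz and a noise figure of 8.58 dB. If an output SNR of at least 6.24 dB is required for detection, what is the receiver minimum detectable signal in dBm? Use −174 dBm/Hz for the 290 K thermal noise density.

−92.9 dBm

Sensitivity = −174 + 10 log₁₀(B) + NF + SNR_min
= −174 + 66.27 + 8.58 + 6.24
= −92.91 dBm → −92.9 dBm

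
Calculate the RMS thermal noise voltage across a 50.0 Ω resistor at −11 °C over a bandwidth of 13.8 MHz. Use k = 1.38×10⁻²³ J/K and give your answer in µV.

T = −11 °C + 273.15 = 262.15 K
V_n = √(4kTRB)
4kTRB = 4 × 1.38×10⁻²³ × 262.15 × 5.00×10¹ × 1.38×10⁷ = 9.98×10⁻¹² V²
V_n = √(9.98×10⁻¹²) = 3.16×10⁻⁶ V = 3.16 µV

3.16 µV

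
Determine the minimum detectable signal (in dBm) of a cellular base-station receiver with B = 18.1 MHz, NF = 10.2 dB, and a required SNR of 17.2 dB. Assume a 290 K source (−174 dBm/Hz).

−74.0 dBm

Sensitivity = −174 + 10 log₁₀(B) + NF + SNR_min
= −174 + 72.58 + 10.2 + 17.2
= −74.02 dBm → −74.0 dBm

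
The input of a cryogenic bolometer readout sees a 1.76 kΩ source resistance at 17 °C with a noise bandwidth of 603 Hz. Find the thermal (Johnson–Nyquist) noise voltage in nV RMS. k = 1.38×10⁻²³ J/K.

130 nV

T = 17 °C + 273.15 = 290.15 K
V_n = √(4kTRB)
4kTRB = 4 × 1.38×10⁻²³ × 290.15 × 1.76×10³ × 6.03×10² = 1.70×10⁻¹⁴ V²
V_n = √(1.70×10⁻¹⁴) = 1.30×10⁻⁷ V = 130 nV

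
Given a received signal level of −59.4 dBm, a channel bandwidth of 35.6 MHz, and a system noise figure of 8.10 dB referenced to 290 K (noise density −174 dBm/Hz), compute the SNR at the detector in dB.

Noise floor: N = −174 + 10 log₁₀(B) + NF
10 log₁₀(3.56×10⁷) = 75.51 dB
N = −174 + 75.51 + 8.10 = −90.39 dBm
SNR = P_sig − N = −59.4 − (−90.39) = 30.99 dB → 31.0 dB

31.0 dB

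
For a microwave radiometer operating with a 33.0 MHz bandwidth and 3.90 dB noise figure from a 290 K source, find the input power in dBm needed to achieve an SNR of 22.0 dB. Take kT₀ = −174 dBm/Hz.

−72.9 dBm

Sensitivity = −174 + 10 log₁₀(B) + NF + SNR_min
= −174 + 75.19 + 3.90 + 22.0
= −72.91 dBm → −72.9 dBm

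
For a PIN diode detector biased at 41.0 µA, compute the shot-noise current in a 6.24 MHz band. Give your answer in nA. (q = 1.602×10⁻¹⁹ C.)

9.05 nA

I_n = √(2qI·B)
2qI·B = 2 × 1.602×10⁻¹⁹ × 4.10×10⁻⁵ × 6.24×10⁶ = 8.20×10⁻¹⁷ A²
I_n = √(8.20×10⁻¹⁷) = 9.05×10⁻⁹ A = 9.05 nA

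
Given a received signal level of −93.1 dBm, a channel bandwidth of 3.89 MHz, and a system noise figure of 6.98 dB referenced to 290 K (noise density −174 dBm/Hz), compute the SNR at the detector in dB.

8.0 dB

Noise floor: N = −174 + 10 log₁₀(B) + NF
10 log₁₀(3.89×10⁶) = 65.9 dB
N = −174 + 65.9 + 6.98 = −101.12 dBm
SNR = P_sig − N = −93.1 − (−101.12) = 8.02 dB → 8.0 dB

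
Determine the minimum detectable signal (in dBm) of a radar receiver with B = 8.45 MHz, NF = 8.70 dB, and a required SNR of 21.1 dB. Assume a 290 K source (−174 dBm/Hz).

Sensitivity = −174 + 10 log₁₀(B) + NF + SNR_min
= −174 + 69.27 + 8.70 + 21.1
= −74.93 dBm → −74.9 dBm

−74.9 dBm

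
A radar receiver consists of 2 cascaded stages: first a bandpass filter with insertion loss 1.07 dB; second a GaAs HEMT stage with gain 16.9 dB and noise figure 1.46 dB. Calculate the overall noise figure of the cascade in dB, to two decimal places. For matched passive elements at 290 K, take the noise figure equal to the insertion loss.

Convert to linear (a loss of L dB is a gain of −L dB): F_i = 10^(NF_i/10), G_i = 10^(G_i,dB/10)
  Stage 1: F_1 = 10^(1.07/10) = 1.279, G_1 = 10^(−1.07/10) = 0.7816
  Stage 2: F_2 = 10^(1.46/10) = 1.400, G_2 = 10^(16.9/10) = 48.98
Friis cascade:
  F = 1.279 + (1.400 − 1)/0.7816 = 1.791
NF = 10 log₁₀(1.791) = 2.53 dB

2.53 dB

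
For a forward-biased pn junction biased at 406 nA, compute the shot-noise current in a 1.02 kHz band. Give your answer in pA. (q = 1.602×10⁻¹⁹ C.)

11.5 pA

I_n = √(2qI·B)
2qI·B = 2 × 1.602×10⁻¹⁹ × 4.06×10⁻⁷ × 1.02×10³ = 1.33×10⁻²² A²
I_n = √(1.33×10⁻²²) = 1.15×10⁻¹¹ A = 11.5 pA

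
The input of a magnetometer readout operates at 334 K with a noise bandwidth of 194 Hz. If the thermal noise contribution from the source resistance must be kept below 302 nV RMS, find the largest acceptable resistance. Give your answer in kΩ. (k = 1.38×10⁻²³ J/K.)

25.5 kΩ

Johnson–Nyquist: V_n = √(4kTRB) ⇒ R = V_n² / (4kTB)
4kTB = 4 × 1.38×10⁻²³ × 334 × 1.94×10² = 3.58×10⁻¹⁸
R = (3.02×10⁻⁷)² / 3.58×10⁻¹⁸ = 2.55×10⁴ Ω = 25.5 kΩ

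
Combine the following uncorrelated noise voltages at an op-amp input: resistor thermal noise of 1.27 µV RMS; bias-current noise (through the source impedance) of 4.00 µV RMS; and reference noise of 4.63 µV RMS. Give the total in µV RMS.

6.25 µV

Uncorrelated sources add in power (mean-square): V_tot = √(ΣV_i²)
V_tot = √[(1.27×10⁻⁶)² + (4.00×10⁻⁶)² + (4.63×10⁻⁶)²] = 6.25×10⁻⁶ V = 6.25 µV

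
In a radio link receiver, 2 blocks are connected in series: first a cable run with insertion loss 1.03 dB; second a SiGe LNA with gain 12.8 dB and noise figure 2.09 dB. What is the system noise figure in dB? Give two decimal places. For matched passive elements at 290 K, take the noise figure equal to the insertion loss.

Convert to linear (a loss of L dB is a gain of −L dB): F_i = 10^(NF_i/10), G_i = 10^(G_i,dB/10)
  Stage 1: F_1 = 10^(1.03/10) = 1.268, G_1 = 10^(−1.03/10) = 0.7889
  Stage 2: F_2 = 10^(2.09/10) = 1.618, G_2 = 10^(12.8/10) = 19.05
Friis cascade:
  F = 1.268 + (1.618 − 1)/0.7889 = 2.051
NF = 10 log₁₀(2.051) = 3.12 dB

3.12 dB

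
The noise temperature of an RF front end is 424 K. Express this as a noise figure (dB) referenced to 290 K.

F = 1 + T_e/T₀ = 1 + 424/290 = 2.46207
NF = 10 log₁₀(2.46207) = 3.91 dB

3.91 dB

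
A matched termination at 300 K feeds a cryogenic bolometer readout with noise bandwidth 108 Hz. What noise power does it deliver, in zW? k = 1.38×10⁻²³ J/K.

P_n = kTB = 1.38×10⁻²³ × 300 × 1.08×10² = 4.47×10⁻¹⁹ W = 447 zW

447 zW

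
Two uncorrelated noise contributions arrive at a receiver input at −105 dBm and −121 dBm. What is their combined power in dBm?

Convert to linear, add, convert back:
P₁ = 3.16×10⁻¹⁴ W, P₂ = 7.94×10⁻¹⁶ W
P_tot = 3.24×10⁻¹⁴ W → 10 log₁₀(P_tot / 10⁻³) = −104.9 dBm

−104.9 dBm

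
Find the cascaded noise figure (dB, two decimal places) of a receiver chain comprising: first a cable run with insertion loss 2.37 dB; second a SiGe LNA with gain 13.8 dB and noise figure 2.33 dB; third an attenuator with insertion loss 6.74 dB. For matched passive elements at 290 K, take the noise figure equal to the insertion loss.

5.08 dB

Convert to linear (a loss of L dB is a gain of −L dB): F_i = 10^(NF_i/10), G_i = 10^(G_i,dB/10)
  Stage 1: F_1 = 10^(2.37/10) = 1.726, G_1 = 10^(−2.37/10) = 0.5794
  Stage 2: F_2 = 10^(2.33/10) = 1.710, G_2 = 10^(13.8/10) = 23.99
  Stage 3: F_3 = 10^(6.74/10) = 4.721, G_3 = 10^(−6.74/10) = 0.2118
Friis cascade:
  F = 1.726 + (1.710 − 1)/0.5794 + (4.721 − 1)/13.90 = 3.219
NF = 10 log₁₀(3.219) = 5.08 dB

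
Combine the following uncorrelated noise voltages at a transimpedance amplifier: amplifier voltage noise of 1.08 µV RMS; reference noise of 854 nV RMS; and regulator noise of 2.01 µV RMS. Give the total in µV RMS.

2.44 µV

Uncorrelated sources add in power (mean-square): V_tot = √(ΣV_i²)
V_tot = √[(1.08×10⁻⁶)² + (8.54×10⁻⁷)² + (2.01×10⁻⁶)²] = 2.44×10⁻⁶ V = 2.44 µV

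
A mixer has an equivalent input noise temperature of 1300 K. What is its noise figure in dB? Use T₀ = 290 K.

7.39 dB

F = 1 + T_e/T₀ = 1 + 1300/290 = 5.48276
NF = 10 log₁₀(5.48276) = 7.39 dB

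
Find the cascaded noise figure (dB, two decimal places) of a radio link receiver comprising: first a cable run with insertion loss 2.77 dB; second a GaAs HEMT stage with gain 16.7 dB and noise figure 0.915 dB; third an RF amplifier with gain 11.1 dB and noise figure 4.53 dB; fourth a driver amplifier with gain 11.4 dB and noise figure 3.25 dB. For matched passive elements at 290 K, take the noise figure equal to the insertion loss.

Convert to linear (a loss of L dB is a gain of −L dB): F_i = 10^(NF_i/10), G_i = 10^(G_i,dB/10)
  Stage 1: F_1 = 10^(2.77/10) = 1.892, G_1 = 10^(−2.77/10) = 0.5284
  Stage 2: F_2 = 10^(0.915/10) = 1.235, G_2 = 10^(16.7/10) = 46.77
  Stage 3: F_3 = 10^(4.53/10) = 2.838, G_3 = 10^(11.1/10) = 12.88
  Stage 4: F_4 = 10^(3.25/10) = 2.113, G_4 = 10^(11.4/10) = 13.80
Friis cascade:
  F = 1.892 + (1.235 − 1)/0.5284 + (2.838 − 1)/24.72 + (2.113 − 1)/318.4 = 2.414
NF = 10 log₁₀(2.414) = 3.83 dB

3.83 dB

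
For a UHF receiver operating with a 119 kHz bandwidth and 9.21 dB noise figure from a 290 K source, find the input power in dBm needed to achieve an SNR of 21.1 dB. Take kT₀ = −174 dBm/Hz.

−92.9 dBm

Sensitivity = −174 + 10 log₁₀(B) + NF + SNR_min
= −174 + 50.76 + 9.21 + 21.1
= −92.93 dBm → −92.9 dBm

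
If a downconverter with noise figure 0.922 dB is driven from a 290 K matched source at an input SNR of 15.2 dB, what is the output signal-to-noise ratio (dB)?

14.278 dB

By definition F = SNR_in/SNR_out, so in dB: SNR_out = SNR_in − NF
SNR_out = 15.2 − 0.922 = 14.278 dB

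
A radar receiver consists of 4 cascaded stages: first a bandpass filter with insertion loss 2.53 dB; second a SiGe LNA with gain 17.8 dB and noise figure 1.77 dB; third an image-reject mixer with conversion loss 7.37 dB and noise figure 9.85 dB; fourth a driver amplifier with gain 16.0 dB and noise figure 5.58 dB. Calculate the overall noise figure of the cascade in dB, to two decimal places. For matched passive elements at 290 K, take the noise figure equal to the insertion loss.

Convert to linear (a loss of L dB is a gain of −L dB): F_i = 10^(NF_i/10), G_i = 10^(G_i,dB/10)
  Stage 1: F_1 = 10^(2.53/10) = 1.791, G_1 = 10^(−2.53/10) = 0.5585
  Stage 2: F_2 = 10^(1.77/10) = 1.503, G_2 = 10^(17.8/10) = 60.26
  Stage 3: F_3 = 10^(9.85/10) = 9.661, G_3 = 10^(−7.37/10) = 0.1832
  Stage 4: F_4 = 10^(5.58/10) = 3.614, G_4 = 10^(16.0/10) = 39.81
Friis cascade:
  F = 1.791 + (1.503 − 1)/0.5585 + (9.661 − 1)/33.65 + (3.614 − 1)/6.166 = 3.373
NF = 10 log₁₀(3.373) = 5.28 dB

5.28 dB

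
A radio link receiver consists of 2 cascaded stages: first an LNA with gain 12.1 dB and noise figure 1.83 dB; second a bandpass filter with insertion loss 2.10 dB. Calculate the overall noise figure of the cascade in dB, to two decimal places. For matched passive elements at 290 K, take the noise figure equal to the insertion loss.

Convert to linear (a loss of L dB is a gain of −L dB): F_i = 10^(NF_i/10), G_i = 10^(G_i,dB/10)
  Stage 1: F_1 = 10^(1.83/10) = 1.524, G_1 = 10^(12.1/10) = 16.22
  Stage 2: F_2 = 10^(2.10/10) = 1.622, G_2 = 10^(−2.10/10) = 0.6166
Friis cascade:
  F = 1.524 + (1.622 − 1)/16.22 = 1.562
NF = 10 log₁₀(1.562) = 1.94 dB

1.94 dB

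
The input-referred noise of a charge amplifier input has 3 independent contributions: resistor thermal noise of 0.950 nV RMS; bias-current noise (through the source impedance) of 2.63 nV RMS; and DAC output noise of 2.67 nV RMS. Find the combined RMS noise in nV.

3.87 nV

Uncorrelated sources add in power (mean-square): V_tot = √(ΣV_i²)
V_tot = √[(9.50×10⁻¹⁰)² + (2.63×10⁻⁹)² + (2.67×10⁻⁹)²] = 3.87×10⁻⁹ V = 3.87 nV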